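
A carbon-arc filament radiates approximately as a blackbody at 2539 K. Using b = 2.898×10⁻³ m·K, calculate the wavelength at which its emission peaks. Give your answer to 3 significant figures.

λ_max ≈ 1.14 μm

Wien's displacement law: λ_max = b/T = (2.898×10⁻³ m·K)/(2539 K) = 1.141×10⁻⁶ m.
That is 1.14 μm, in the infrared range.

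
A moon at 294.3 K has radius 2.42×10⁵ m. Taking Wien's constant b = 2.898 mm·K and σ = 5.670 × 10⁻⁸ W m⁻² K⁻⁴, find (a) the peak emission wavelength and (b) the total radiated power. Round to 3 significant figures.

λ_max ≈ 9.85 μm; P ≈ 3.13×10¹⁴ W

(a) λ_max = b/T = 2.898×10⁻³/294.3 = 9.847×10⁻⁶ m = 9.85 μm.
Surface area A = 4πR² = 4π(2.42×10⁵ m)² = 7.35937×10¹¹ m².
(b) P = σAT⁴ = 5.670×10⁻⁸×7.35937×10¹¹×(294.3)⁴ = 3.13×10¹⁴ W.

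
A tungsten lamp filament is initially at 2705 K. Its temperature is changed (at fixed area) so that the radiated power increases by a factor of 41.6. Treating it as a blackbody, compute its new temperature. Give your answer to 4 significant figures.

T₂ ≈ 6870 K

P ∝ T⁴, so T₂/T₁ = (P₂/P₁)^(1/4) = (41.6)^(1/4) = 2.53965.
T₂ = 2705 × 2.53965 = 6870 K.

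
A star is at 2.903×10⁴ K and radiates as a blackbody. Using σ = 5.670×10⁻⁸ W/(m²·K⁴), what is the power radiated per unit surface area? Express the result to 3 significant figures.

I ≈ 4.03×10¹⁰ W/m²

Stefan–Boltzmann: I = σT⁴ = 5.670×10⁻⁸ × (2.903×10⁴)⁴ = 4.03×10¹⁰ W/m².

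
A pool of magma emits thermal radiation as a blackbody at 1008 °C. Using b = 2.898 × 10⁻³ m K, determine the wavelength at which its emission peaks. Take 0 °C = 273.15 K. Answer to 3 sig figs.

λ_max ≈ 2.26×10³ nm

T = 1008 °C + 273.15 = 1281.15 K.
Wien's displacement law: λ_max = b/T = (2.898×10⁻³ m·K)/(1281.15 K) = 2.262×10⁻⁶ m.
That is 2.26×10³ nm, in the infrared range.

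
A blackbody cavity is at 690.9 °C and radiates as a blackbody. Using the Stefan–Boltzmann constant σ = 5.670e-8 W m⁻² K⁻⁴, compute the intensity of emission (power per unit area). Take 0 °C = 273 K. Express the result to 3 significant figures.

I ≈ 4.89×10⁴ W/m²

T = 690.9 °C + 273 = 963.9 K.
Stefan–Boltzmann: I = σT⁴ = 5.670×10⁻⁸ × (963.9)⁴ = 4.89×10⁴ W/m².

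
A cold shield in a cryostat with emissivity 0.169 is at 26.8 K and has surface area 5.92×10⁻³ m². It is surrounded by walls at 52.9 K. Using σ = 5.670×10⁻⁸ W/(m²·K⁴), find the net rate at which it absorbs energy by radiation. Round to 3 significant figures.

Area A = 5.92×10⁻³ m².
Net radiated power P_net = εσA(T⁴ − T₀⁴) = 0.169×5.670×10⁻⁸×5.92×10⁻³×(26.8⁴ − 52.9⁴).
T⁴ − T₀⁴ = 5.15869×10⁵ − 7.83110×10⁶ = -7.31523×10⁶ K⁴, so P_net = -4.15×10⁻⁴ W — negative, meaning a net gain of 4.15×10⁻⁴ W.

Net gain ≈ 4.15×10⁻⁴ W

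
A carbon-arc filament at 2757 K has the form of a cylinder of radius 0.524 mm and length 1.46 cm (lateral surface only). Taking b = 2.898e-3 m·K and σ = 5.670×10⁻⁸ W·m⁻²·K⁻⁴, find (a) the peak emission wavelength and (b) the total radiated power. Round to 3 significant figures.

(a) λ_max = b/T = 2.898×10⁻³/2757 = 1.051×10⁻⁶ m = 1.05×10³ nm.
Lateral area A = 2πrL = 2π×5.24×10⁻⁴×0.0146 = 4.80689×10⁻⁵ m².
(b) P = σAT⁴ = 5.670×10⁻⁸×4.80689×10⁻⁵×(2757)⁴ = 157 W.

λ_max ≈ 1.05×10³ nm; P ≈ 157 W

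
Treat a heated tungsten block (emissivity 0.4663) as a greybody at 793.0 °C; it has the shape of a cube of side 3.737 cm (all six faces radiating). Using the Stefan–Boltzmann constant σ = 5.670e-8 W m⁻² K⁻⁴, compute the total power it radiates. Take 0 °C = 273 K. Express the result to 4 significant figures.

T = 793.0 °C + 273 = 1066.0 K.
Area A = 6s² = 6×(0.03737 m)² = 8.3791×10⁻³ m².
P = εσAT⁴ = 0.4663 × 5.670×10⁻⁸ × 8.3791×10⁻³ × (1066.0)⁴ = 286.1 W.

P ≈ 286.1 W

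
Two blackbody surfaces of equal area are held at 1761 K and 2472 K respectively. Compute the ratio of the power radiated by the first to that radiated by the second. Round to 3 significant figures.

With equal areas, P₁/P₂ = (T₁/T₂)⁴ = (1761/2472)⁴ = 0.258.

P₁/P₂ ≈ 0.258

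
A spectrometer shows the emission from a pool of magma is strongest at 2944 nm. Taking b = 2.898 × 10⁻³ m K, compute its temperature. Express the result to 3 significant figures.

Wien's law gives T = b/λ_max = (2.898×10⁻³ m·K)/(2.944×10⁻⁶ m) = 984 K.

T ≈ 984 K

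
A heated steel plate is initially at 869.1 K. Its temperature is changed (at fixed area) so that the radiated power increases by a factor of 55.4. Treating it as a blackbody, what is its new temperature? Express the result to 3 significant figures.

T₂ ≈ 2.37×10³ K

P ∝ T⁴, so T₂/T₁ = (P₂/P₁)^(1/4) = (55.4)^(1/4) = 2.72821.
T₂ = 869.1 × 2.72821 = 2.37×10³ K.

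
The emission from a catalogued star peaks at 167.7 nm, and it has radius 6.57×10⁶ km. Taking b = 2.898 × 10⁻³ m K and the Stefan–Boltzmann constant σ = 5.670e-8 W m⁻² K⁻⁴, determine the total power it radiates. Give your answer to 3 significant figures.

P ≈ 2.74×10³⁰ W

Wien's law: T = b/λ_max = 2.898×10⁻³/1.677×10⁻⁷ = 17280.9 K.
Surface area A = 4πR² = 4π(6.57×10⁹ m)² = 5.42426×10²⁰ m².
Then P = σAT⁴ = 5.670×10⁻⁸×5.42426×10²⁰×(17280.9)⁴ = 2.74×10³⁰ W.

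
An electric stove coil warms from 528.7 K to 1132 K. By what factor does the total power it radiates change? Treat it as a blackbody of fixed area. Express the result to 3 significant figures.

P₂/P₁ ≈ 21.0

P ∝ T⁴, so P₂/P₁ = (T₂/T₁)⁴ = (1132/528.7)⁴ = (2.14110)⁴ = 21.0.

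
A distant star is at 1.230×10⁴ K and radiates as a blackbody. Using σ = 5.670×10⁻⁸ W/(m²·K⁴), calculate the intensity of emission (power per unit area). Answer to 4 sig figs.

Stefan–Boltzmann: I = σT⁴ = 5.670×10⁻⁸ × (1.230×10⁴)⁴ = 1.298×10⁹ W/m².

I ≈ 1.298×10⁹ W/m²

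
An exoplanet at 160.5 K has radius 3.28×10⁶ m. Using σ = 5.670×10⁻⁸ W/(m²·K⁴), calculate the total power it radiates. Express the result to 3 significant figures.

P ≈ 5.09×10¹⁵ W

Surface area A = 4πR² = 4π(3.28×10⁶ m)² = 1.35194×10¹⁴ m².
P = σAT⁴ = 5.670×10⁻⁸ × 1.35194×10¹⁴ × (160.5)⁴ = 5.09×10¹⁵ W.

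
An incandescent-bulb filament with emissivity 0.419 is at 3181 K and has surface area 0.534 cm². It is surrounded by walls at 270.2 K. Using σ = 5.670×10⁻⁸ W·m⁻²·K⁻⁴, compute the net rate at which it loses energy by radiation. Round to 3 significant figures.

Area A = 0.534 cm² = 5.34×10⁻⁵ m².
Net radiated power P_net = εσA(T⁴ − T₀⁴) = 0.419×5.670×10⁻⁸×5.34×10⁻⁵×(3181⁴ − 270.2⁴).
T⁴ − T₀⁴ = 1.02389×10¹⁴ − 5.33017×10⁹ = 1.02384×10¹⁴ K⁴, so P_net = 130 W.

Net loss ≈ 130 W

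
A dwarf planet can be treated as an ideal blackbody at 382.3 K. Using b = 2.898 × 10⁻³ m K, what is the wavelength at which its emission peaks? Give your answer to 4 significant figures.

Wien's displacement law: λ_max = b/T = (2.898×10⁻³ m·K)/(382.3 K) = 7.5804×10⁻⁶ m.
That is 7.580 μm, in the infrared range.

λ_max ≈ 7.580 μm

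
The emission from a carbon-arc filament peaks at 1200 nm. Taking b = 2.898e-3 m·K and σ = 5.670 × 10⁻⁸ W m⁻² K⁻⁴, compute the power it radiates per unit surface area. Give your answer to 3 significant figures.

I ≈ 1.93×10⁶ W/m²

Wien's law: T = b/λ_max = 2.898×10⁻³/1.200×10⁻⁶ = 2415.00 K.
Then I = σT⁴ = 5.670×10⁻⁸×(2415.00)⁴ = 1.93×10⁶ W/m².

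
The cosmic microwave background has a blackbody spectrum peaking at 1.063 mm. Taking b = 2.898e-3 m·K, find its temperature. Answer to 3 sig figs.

Wien's law gives T = b/λ_max = (2.898×10⁻³ m·K)/(1.063×10⁻³ m) = 2.73 K.

T ≈ 2.73 K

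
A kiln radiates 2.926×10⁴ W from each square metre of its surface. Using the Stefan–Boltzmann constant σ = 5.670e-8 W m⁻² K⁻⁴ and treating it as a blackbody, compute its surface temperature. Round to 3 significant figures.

I = σT⁴, so T = (I/σ)^(1/4) = (2.926×10⁴/(5.670×10⁻⁸))^(1/4) = 848 K.

T ≈ 848 K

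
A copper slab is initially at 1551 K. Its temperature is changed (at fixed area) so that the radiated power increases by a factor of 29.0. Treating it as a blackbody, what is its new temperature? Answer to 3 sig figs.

T₂ ≈ 3.60×10³ K

P ∝ T⁴, so T₂/T₁ = (P₂/P₁)^(1/4) = (29.0)^(1/4) = 2.32060.
T₂ = 1551 × 2.32060 = 3.60×10³ K.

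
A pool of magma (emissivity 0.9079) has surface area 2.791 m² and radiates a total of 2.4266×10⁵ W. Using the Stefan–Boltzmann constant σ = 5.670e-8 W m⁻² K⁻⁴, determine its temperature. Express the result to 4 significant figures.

T ≈ 1140 K

Area A = 2.791 m².
P = εσAT⁴ ⇒ T = (P/(εσA))^(1/4) = (2.4266×10⁵/(0.9079×5.670×10⁻⁸×2.791))^(1/4) = 1140 K.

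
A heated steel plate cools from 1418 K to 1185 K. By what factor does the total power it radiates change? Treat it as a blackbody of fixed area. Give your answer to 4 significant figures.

P ∝ T⁴, so P₂/P₁ = (T₂/T₁)⁴ = (1185/1418)⁴ = (0.835684)⁴ = 0.4877.

P₂/P₁ ≈ 0.4877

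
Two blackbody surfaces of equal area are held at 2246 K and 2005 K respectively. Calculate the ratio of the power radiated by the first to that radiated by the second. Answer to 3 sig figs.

P₁/P₂ ≈ 1.57

With equal areas, P₁/P₂ = (T₁/T₂)⁴ = (2246/2005)⁴ = 1.57.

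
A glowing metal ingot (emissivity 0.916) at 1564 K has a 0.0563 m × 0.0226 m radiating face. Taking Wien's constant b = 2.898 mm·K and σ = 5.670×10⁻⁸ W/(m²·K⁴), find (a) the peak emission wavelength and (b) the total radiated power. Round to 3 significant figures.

λ_max ≈ 1.85 μm; P ≈ 395 W

(a) λ_max = b/T = 2.898×10⁻³/1564 = 1.853×10⁻⁶ m = 1.85 μm.
Area A = 0.0563 × 0.0226 = 1.27238×10⁻³ m².
(b) P = εσAT⁴ = 0.916×5.670×10⁻⁸×1.27238×10⁻³×(1564)⁴ = 395 W.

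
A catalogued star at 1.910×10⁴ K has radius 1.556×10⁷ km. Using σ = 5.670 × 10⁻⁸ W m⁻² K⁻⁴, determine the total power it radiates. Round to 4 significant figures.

P ≈ 2.296×10³¹ W

Surface area A = 4πR² = 4π(1.556×10¹⁰ m)² = 3.04249×10²¹ m².
P = σAT⁴ = 5.670×10⁻⁸ × 3.04249×10²¹ × (1.910×10⁴)⁴ = 2.296×10³¹ W.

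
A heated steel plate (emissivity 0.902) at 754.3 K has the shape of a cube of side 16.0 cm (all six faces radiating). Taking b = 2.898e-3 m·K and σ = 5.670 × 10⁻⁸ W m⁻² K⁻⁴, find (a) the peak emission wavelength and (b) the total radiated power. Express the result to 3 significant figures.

(a) λ_max = b/T = 2.898×10⁻³/754.3 = 3.842×10⁻⁶ m = 3.84 μm.
Area A = 6s² = 6×(0.160 m)² = 0.1536 m².
(b) P = εσAT⁴ = 0.902×5.670×10⁻⁸×0.1536×(754.3)⁴ = 2.54×10³ W.

λ_max ≈ 3.84 μm; P ≈ 2.54×10³ W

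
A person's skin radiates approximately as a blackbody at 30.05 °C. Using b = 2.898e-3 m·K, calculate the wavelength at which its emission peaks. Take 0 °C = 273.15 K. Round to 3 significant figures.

λ_max ≈ 9.56 μm

T = 30.05 °C + 273.15 = 303.20 K.
Wien's displacement law: λ_max = b/T = (2.898×10⁻³ m·K)/(303.20 K) = 9.558×10⁻⁶ m.
That is 9.56 μm, in the infrared range.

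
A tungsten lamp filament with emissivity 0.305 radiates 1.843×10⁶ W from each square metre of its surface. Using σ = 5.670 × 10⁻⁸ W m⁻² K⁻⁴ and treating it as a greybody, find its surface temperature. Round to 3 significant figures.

I = εσT⁴, so T = (I/εσ)^(1/4) = (1.843×10⁶/(0.305×5.670×10⁻⁸))^(1/4) = 3.21×10³ K.

T ≈ 3.21×10³ K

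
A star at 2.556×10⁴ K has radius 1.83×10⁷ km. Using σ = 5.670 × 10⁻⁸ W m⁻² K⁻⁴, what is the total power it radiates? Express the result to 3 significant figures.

P ≈ 1.02×10³² W

Surface area A = 4πR² = 4π(1.83×10¹⁰ m)² = 4.20835×10²¹ m².
P = σAT⁴ = 5.670×10⁻⁸ × 4.20835×10²¹ × (2.556×10⁴)⁴ = 1.02×10³² W.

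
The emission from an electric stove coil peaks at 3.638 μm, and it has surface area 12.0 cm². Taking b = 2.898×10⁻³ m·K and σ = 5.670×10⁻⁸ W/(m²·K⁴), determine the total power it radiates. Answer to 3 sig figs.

P ≈ 27.4 W

Wien's law: T = b/λ_max = 2.898×10⁻³/3.638×10⁻⁶ = 796.592 K.
Area A = 12.0 cm² = 1.20×10⁻³ m².
Then P = σAT⁴ = 5.670×10⁻⁸×1.20×10⁻³×(796.592)⁴ = 27.4 W.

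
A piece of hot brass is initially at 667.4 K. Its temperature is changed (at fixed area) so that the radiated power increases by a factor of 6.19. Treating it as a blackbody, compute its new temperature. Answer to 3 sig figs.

P ∝ T⁴, so T₂/T₁ = (P₂/P₁)^(1/4) = (6.19)^(1/4) = 1.57733.
T₂ = 667.4 × 1.57733 = 1.05×10³ K.

T₂ ≈ 1.05×10³ K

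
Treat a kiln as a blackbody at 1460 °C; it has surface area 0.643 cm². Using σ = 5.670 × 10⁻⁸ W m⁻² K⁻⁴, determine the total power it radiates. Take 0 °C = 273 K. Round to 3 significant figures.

T = 1460 °C + 273 = 1733 K.
Area A = 0.643 cm² = 6.43×10⁻⁵ m².
P = σAT⁴ = 5.670×10⁻⁸ × 6.43×10⁻⁵ × (1733)⁴ = 32.9 W.

P ≈ 32.9 W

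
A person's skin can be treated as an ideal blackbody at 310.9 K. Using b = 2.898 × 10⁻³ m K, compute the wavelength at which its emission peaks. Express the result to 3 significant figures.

Wien's displacement law: λ_max = b/T = (2.898×10⁻³ m·K)/(310.9 K) = 9.321×10⁻⁶ m.
That is 9.32 μm, in the infrared range.

λ_max ≈ 9.32 μm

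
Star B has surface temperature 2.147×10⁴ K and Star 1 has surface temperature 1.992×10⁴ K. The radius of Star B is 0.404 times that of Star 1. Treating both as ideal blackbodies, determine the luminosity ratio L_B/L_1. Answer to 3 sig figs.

L ∝ R²T⁴, so L_B/L_1 = (R_B/R_1)²(T_B/T_1)⁴ = (0.404)² × (2.147×10⁴/1.992×10⁴)⁴ = 0.163216 × 1.34949 = 0.220.

L_B/L_1 ≈ 0.220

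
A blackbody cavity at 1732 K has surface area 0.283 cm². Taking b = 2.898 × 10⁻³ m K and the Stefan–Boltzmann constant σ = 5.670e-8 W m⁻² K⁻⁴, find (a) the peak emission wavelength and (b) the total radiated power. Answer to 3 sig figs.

(a) λ_max = b/T = 2.898×10⁻³/1732 = 1.673×10⁻⁶ m = 1.67×10³ nm.
Area A = 0.283 cm² = 2.83×10⁻⁵ m².
(b) P = σAT⁴ = 5.670×10⁻⁸×2.83×10⁻⁵×(1732)⁴ = 14.4 W.

λ_max ≈ 1.67×10³ nm; P ≈ 14.4 W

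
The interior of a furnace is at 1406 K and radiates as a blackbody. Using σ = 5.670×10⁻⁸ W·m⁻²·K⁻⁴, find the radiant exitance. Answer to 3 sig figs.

Stefan–Boltzmann: I = σT⁴ = 5.670×10⁻⁸ × (1406)⁴ = 2.22×10⁵ W/m².

I ≈ 2.22×10⁵ W/m²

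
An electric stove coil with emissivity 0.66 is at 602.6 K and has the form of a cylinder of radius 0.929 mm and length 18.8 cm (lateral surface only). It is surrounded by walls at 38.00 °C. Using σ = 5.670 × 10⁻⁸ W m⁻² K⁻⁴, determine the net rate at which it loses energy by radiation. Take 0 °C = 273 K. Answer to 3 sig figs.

Surroundings: T = 38.00 °C + 273 = 311.00 K.
Lateral area A = 2πrL = 2π×9.29×10⁻⁴×0.188 = 1.09737×10⁻³ m².
Net radiated power P_net = εσA(T⁴ − T₀⁴) = 0.66×5.670×10⁻⁸×1.09737×10⁻³×(602.6⁴ − 311.00⁴).
T⁴ − T₀⁴ = 1.31861×10¹¹ − 9.35495×10⁹ = 1.22506×10¹¹ K⁴, so P_net = 5.03 W.

Net loss ≈ 5.03 W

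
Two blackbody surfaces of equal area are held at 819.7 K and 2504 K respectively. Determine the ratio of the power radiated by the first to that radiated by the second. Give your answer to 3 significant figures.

With equal areas, P₁/P₂ = (T₁/T₂)⁴ = (819.7/2504)⁴ = 0.0115.

P₁/P₂ ≈ 0.0115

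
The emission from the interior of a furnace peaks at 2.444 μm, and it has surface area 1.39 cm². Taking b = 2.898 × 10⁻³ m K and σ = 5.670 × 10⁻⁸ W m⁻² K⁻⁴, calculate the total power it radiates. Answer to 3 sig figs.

Wien's law: T = b/λ_max = 2.898×10⁻³/2.444×10⁻⁶ = 1185.76 K.
Area A = 1.39 cm² = 1.39×10⁻⁴ m².
Then P = σAT⁴ = 5.670×10⁻⁸×1.39×10⁻⁴×(1185.76)⁴ = 15.6 W.

P ≈ 15.6 W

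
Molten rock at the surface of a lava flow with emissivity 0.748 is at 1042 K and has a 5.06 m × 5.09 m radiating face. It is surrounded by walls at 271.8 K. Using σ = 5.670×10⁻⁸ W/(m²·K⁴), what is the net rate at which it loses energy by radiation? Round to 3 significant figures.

Net loss ≈ 1.28×10⁶ W

Area A = 5.06 × 5.09 = 25.7554 m².
Net radiated power P_net = εσA(T⁴ − T₀⁴) = 0.748×5.670×10⁻⁸×25.7554×(1042⁴ − 271.8⁴).
T⁴ − T₀⁴ = 1.17888×10¹² − 5.45755×10⁹ = 1.17342×10¹² K⁴, so P_net = 1.28×10⁶ W.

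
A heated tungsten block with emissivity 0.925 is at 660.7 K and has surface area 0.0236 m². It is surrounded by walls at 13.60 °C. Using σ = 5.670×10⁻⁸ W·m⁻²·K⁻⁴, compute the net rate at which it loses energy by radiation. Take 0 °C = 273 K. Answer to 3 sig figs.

Surroundings: T = 13.60 °C + 273 = 286.60 K.
Area A = 0.0236 m².
Net radiated power P_net = εσA(T⁴ − T₀⁴) = 0.925×5.670×10⁻⁸×0.0236×(660.7⁴ − 286.60⁴).
T⁴ − T₀⁴ = 1.90554×10¹¹ − 6.74691×10⁹ = 1.83807×10¹¹ K⁴, so P_net = 228 W.

Net loss ≈ 228 W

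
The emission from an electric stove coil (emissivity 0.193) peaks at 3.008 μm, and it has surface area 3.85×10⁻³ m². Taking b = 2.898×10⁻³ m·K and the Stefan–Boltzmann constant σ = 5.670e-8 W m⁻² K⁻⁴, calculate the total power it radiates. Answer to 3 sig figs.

P ≈ 36.3 W

Wien's law: T = b/λ_max = 2.898×10⁻³/3.008×10⁻⁶ = 963.431 K.
Area A = 3.85×10⁻³ m².
Then P = εσAT⁴ = 0.193×5.670×10⁻⁸×3.85×10⁻³×(963.431)⁴ = 36.3 W.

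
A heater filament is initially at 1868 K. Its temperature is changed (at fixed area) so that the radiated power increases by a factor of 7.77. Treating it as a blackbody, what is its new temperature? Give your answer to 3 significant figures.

P ∝ T⁴, so T₂/T₁ = (P₂/P₁)^(1/4) = (7.77)^(1/4) = 1.66957.
T₂ = 1868 × 1.66957 = 3.12×10³ K.

T₂ ≈ 3.12×10³ K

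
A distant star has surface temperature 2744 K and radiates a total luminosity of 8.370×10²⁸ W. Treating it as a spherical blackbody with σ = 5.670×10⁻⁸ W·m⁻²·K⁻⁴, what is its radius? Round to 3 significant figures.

L = 4πR²σT⁴ ⇒ R = √(L/(4πσT⁴)).
σT⁴ = 3.21454×10⁶ W/m², so R = √(8.370×10²⁸/(4π×3.21454×10⁶)) = 4.55×10¹⁰ m.

R ≈ 4.55×10¹⁰ m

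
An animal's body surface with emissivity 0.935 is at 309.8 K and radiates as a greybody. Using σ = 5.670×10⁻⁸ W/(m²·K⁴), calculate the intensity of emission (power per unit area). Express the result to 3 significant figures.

Stefan–Boltzmann: I = εσT⁴ = 0.935 × 5.670×10⁻⁸ × (309.8)⁴ = 488 W/m².

I ≈ 488 W/m²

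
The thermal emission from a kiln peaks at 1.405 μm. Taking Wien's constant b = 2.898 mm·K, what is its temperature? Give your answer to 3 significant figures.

Wien's law gives T = b/λ_max = (2.898×10⁻³ m·K)/(1.405×10⁻⁶ m) = 2.06×10³ K.

T ≈ 2.06×10³ K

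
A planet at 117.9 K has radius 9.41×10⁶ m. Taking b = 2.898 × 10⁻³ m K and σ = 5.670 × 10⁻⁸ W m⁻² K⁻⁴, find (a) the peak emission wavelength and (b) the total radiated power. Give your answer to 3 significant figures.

λ_max ≈ 24.6 μm; P ≈ 1.22×10¹⁶ W

(a) λ_max = b/T = 2.898×10⁻³/117.9 = 2.458×10⁻⁵ m = 24.6 μm.
Surface area A = 4πR² = 4π(9.41×10⁶ m)² = 1.11273×10¹⁵ m².
(b) P = σAT⁴ = 5.670×10⁻⁸×1.11273×10¹⁵×(117.9)⁴ = 1.22×10¹⁶ W.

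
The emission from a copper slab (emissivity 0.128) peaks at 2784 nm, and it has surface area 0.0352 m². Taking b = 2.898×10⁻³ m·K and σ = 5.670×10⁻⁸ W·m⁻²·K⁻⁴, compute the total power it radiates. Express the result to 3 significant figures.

Wien's law: T = b/λ_max = 2.898×10⁻³/2.784×10⁻⁶ = 1040.95 K.
Area A = 0.0352 m².
Then P = εσAT⁴ = 0.128×5.670×10⁻⁸×0.0352×(1040.95)⁴ = 300 W.

P ≈ 300 W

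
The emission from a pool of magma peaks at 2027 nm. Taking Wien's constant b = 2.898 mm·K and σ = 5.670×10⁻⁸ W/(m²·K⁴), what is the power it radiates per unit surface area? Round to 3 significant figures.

Wien's law: T = b/λ_max = 2.898×10⁻³/2.027×10⁻⁶ = 1429.70 K.
Then I = σT⁴ = 5.670×10⁻⁸×(1429.70)⁴ = 2.37×10⁵ W/m².

I ≈ 2.37×10⁵ W/m²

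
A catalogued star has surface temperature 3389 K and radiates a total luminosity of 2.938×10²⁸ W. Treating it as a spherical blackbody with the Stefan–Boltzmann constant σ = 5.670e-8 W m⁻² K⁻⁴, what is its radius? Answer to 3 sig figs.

L = 4πR²σT⁴ ⇒ R = √(L/(4πσT⁴)).
σT⁴ = 7.47944×10⁶ W/m², so R = √(2.938×10²⁸/(4π×7.47944×10⁶)) = 1.77×10¹⁰ m.

R ≈ 1.77×10¹⁰ m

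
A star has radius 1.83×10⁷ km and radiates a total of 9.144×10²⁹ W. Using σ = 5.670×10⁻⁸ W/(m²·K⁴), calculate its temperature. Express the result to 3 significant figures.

Surface area A = 4πR² = 4π(1.83×10¹⁰ m)² = 4.20835×10²¹ m².
P = σAT⁴ ⇒ T = (P/(σA))^(1/4) = (9.144×10²⁹/(5.670×10⁻⁸×4.20835×10²¹))^(1/4) = 7.87×10³ K.

T ≈ 7.87×10³ K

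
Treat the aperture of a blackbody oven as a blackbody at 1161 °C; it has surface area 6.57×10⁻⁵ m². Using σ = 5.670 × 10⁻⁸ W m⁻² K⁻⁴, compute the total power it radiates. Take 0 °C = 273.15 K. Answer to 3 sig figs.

P ≈ 15.8 W

T = 1161 °C + 273.15 = 1434.15 K.
Area A = 6.57×10⁻⁵ m².
P = σAT⁴ = 5.670×10⁻⁸ × 6.57×10⁻⁵ × (1434.15)⁴ = 15.8 W.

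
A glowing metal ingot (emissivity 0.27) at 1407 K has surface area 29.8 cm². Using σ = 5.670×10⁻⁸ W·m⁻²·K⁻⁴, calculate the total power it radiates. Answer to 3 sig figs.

Area A = 29.8 cm² = 2.98×10⁻³ m².
P = εσAT⁴ = 0.27 × 5.670×10⁻⁸ × 2.98×10⁻³ × (1407)⁴ = 179 W.

P ≈ 179 W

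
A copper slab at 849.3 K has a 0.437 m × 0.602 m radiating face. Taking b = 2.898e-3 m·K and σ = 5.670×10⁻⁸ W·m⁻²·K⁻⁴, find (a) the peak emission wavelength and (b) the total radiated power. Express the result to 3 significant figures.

λ_max ≈ 3.41 μm; P ≈ 7.76×10³ W

(a) λ_max = b/T = 2.898×10⁻³/849.3 = 3.412×10⁻⁶ m = 3.41 μm.
Area A = 0.437 × 0.602 = 0.263074 m².
(b) P = σAT⁴ = 5.670×10⁻⁸×0.263074×(849.3)⁴ = 7.76×10³ W.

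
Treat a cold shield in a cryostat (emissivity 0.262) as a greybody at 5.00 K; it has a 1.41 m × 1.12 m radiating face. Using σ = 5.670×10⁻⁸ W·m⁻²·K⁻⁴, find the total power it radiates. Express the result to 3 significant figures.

Area A = 1.41 × 1.12 = 1.5792 m².
P = εσAT⁴ = 0.262 × 5.670×10⁻⁸ × 1.5792 × (5.00)⁴ = 1.47×10⁻⁵ W.

P ≈ 1.47×10⁻⁵ W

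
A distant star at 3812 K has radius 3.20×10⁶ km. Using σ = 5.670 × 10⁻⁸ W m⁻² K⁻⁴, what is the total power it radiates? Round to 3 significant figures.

Surface area A = 4πR² = 4π(3.20×10⁹ m)² = 1.28680×10²⁰ m².
P = σAT⁴ = 5.670×10⁻⁸ × 1.28680×10²⁰ × (3812)⁴ = 1.54×10²⁷ W.

P ≈ 1.54×10²⁷ W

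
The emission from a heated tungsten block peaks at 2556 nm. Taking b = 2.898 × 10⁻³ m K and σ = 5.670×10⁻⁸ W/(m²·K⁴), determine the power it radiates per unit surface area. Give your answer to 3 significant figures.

Wien's law: T = b/λ_max = 2.898×10⁻³/2.556×10⁻⁶ = 1133.80 K.
Then I = σT⁴ = 5.670×10⁻⁸×(1133.80)⁴ = 9.37×10⁴ W/m².

I ≈ 9.37×10⁴ W/m²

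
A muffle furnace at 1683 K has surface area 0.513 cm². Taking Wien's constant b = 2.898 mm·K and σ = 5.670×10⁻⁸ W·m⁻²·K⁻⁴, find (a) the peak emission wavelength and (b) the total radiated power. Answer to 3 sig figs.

(a) λ_max = b/T = 2.898×10⁻³/1683 = 1.722×10⁻⁶ m = 1.72 μm.
Area A = 0.513 cm² = 5.13×10⁻⁵ m².
(b) P = σAT⁴ = 5.670×10⁻⁸×5.13×10⁻⁵×(1683)⁴ = 23.3 W.

λ_max ≈ 1.72 μm; P ≈ 23.3 W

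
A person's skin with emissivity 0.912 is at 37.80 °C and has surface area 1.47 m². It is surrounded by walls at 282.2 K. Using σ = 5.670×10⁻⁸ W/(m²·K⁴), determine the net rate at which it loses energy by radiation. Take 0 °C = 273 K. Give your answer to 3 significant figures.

Net loss ≈ 227 W

T = 37.80 °C + 273 = 310.80 K.
Area A = 1.47 m².
Net radiated power P_net = εσA(T⁴ − T₀⁴) = 0.912×5.670×10⁻⁸×1.47×(310.80⁴ − 282.2⁴).
T⁴ − T₀⁴ = 9.33091×10⁹ − 6.34203×10⁹ = 2.98888×10⁹ K⁴, so P_net = 227 W.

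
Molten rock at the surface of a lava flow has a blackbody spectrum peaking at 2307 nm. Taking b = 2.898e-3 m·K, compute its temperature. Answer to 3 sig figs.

T ≈ 1.26×10³ K

Wien's law gives T = b/λ_max = (2.898×10⁻³ m·K)/(2.307×10⁻⁶ m) = 1.26×10³ K.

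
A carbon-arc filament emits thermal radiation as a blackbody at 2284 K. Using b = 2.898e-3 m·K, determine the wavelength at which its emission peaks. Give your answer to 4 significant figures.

λ_max ≈ 1269 nm

Wien's displacement law: λ_max = b/T = (2.898×10⁻³ m·K)/(2284 K) = 1.2688×10⁻⁶ m.
That is 1269 nm, in the infrared range.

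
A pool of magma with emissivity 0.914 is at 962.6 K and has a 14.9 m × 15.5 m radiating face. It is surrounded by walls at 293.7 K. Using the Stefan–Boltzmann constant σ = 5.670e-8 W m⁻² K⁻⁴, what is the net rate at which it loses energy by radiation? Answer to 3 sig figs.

Net loss ≈ 1.02×10⁷ W

Area A = 14.9 × 15.5 = 230.95 m².
Net radiated power P_net = εσA(T⁴ − T₀⁴) = 0.914×5.670×10⁻⁸×230.95×(962.6⁴ − 293.7⁴).
T⁴ − T₀⁴ = 8.58585×10¹¹ − 7.44073×10⁹ = 8.51144×10¹¹ K⁴, so P_net = 1.02×10⁷ W.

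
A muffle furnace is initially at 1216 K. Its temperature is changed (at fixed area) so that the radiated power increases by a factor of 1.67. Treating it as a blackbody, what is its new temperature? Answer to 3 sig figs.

P ∝ T⁴, so T₂/T₁ = (P₂/P₁)^(1/4) = (1.67)^(1/4) = 1.13679.
T₂ = 1216 × 1.13679 = 1.38×10³ K.

T₂ ≈ 1.38×10³ K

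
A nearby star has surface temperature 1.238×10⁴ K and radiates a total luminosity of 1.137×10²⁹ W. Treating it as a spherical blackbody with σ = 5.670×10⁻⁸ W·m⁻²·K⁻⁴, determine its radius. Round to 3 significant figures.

L = 4πR²σT⁴ ⇒ R = √(L/(4πσT⁴)).
σT⁴ = 1.33188×10⁹ W/m², so R = √(1.137×10²⁹/(4π×1.33188×10⁹)) = 2.61×10⁹ m.

R ≈ 2.61×10⁹ m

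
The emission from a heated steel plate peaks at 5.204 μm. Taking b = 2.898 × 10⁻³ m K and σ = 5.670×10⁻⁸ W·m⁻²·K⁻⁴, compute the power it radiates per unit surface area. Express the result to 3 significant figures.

I ≈ 5.45×10³ W/m²

Wien's law: T = b/λ_max = 2.898×10⁻³/5.204×10⁻⁶ = 556.879 K.
Then I = σT⁴ = 5.670×10⁻⁸×(556.879)⁴ = 5.45×10³ W/m².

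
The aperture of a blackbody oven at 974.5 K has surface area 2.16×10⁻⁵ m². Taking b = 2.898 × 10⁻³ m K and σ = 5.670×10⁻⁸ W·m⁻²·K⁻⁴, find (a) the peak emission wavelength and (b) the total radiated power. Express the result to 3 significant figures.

λ_max ≈ 2.97 μm; P ≈ 1.10 W

(a) λ_max = b/T = 2.898×10⁻³/974.5 = 2.974×10⁻⁶ m = 2.97 μm.
Area A = 2.16×10⁻⁵ m².
(b) P = σAT⁴ = 5.670×10⁻⁸×2.16×10⁻⁵×(974.5)⁴ = 1.10 W.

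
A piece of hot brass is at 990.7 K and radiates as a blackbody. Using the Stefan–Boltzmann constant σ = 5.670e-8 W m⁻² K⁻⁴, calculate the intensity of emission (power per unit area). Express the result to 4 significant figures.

I ≈ 5.462×10⁴ W/m²

Stefan–Boltzmann: I = σT⁴ = 5.670×10⁻⁸ × (990.7)⁴ = 5.462×10⁴ W/m².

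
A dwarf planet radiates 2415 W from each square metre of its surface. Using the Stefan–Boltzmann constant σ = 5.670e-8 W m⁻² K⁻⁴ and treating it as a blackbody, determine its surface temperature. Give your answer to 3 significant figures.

T ≈ 454 K

I = σT⁴, so T = (I/σ)^(1/4) = (2415/(5.670×10⁻⁸))^(1/4) = 454 K.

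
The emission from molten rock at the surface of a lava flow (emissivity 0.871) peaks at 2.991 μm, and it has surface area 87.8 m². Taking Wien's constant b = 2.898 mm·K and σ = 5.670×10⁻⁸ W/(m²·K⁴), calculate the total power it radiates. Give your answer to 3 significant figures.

Wien's law: T = b/λ_max = 2.898×10⁻³/2.991×10⁻⁶ = 968.907 K.
Area A = 87.8 m².
Then P = εσAT⁴ = 0.871×5.670×10⁻⁸×87.8×(968.907)⁴ = 3.82×10⁶ W.

P ≈ 3.82×10⁶ W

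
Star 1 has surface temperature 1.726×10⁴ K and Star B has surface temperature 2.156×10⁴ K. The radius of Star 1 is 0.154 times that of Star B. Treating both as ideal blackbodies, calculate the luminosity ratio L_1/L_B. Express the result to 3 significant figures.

L_1/L_B ≈ 9.74×10⁻³

L ∝ R²T⁴, so L_1/L_B = (R_1/R_B)²(T_1/T_B)⁴ = (0.154)² × (1.726×10⁴/2.156×10⁴)⁴ = 0.023716 × 0.410741 = 9.74×10⁻³.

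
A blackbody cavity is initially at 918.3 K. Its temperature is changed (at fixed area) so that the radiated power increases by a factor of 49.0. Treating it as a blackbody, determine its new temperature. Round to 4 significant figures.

P ∝ T⁴, so T₂/T₁ = (P₂/P₁)^(1/4) = (49.0)^(1/4) = 2.64575.
T₂ = 918.3 × 2.64575 = 2430 K.

T₂ ≈ 2430 K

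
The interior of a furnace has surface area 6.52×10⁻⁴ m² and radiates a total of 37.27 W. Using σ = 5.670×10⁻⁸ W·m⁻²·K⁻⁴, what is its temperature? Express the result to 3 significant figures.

Area A = 6.52×10⁻⁴ m².
P = σAT⁴ ⇒ T = (P/(σA))^(1/4) = (37.27/(5.670×10⁻⁸×6.52×10⁻⁴))^(1/4) = 1.00×10³ K.

T ≈ 1.00×10³ K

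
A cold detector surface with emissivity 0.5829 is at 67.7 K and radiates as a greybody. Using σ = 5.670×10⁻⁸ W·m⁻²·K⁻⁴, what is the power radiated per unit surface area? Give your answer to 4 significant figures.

I ≈ 0.6943 W/m²

Stefan–Boltzmann: I = εσT⁴ = 0.5829 × 5.670×10⁻⁸ × (67.7)⁴ = 0.6943 W/m².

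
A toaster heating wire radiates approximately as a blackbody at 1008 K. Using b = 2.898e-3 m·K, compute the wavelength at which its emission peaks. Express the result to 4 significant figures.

Wien's displacement law: λ_max = b/T = (2.898×10⁻³ m·K)/(1008 K) = 2.8750×10⁻⁶ m.
That is 2.875 μm, in the infrared range.

λ_max ≈ 2.875 μm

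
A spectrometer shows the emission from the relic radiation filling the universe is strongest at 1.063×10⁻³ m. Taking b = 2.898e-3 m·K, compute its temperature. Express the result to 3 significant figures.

T ≈ 2.73 K

Wien's law gives T = b/λ_max = (2.898×10⁻³ m·K)/(1.063×10⁻³ m) = 2.73 K.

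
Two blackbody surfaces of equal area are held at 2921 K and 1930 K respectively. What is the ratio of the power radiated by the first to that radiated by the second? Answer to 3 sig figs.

With equal areas, P₁/P₂ = (T₁/T₂)⁴ = (2921/1930)⁴ = 5.25.

P₁/P₂ ≈ 5.25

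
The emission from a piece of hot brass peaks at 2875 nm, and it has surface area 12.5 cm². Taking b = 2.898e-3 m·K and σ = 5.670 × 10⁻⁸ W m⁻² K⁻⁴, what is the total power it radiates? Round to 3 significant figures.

Wien's law: T = b/λ_max = 2.898×10⁻³/2.875×10⁻⁶ = 1008.00 K.
Area A = 12.5 cm² = 1.25×10⁻³ m².
Then P = σAT⁴ = 5.670×10⁻⁸×1.25×10⁻³×(1008.00)⁴ = 73.2 W.

P ≈ 73.2 W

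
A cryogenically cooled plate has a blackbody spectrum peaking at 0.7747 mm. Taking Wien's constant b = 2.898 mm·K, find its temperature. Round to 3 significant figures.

Wien's law gives T = b/λ_max = (2.898×10⁻³ m·K)/(7.747×10⁻⁴ m) = 3.74 K.

T ≈ 3.74 K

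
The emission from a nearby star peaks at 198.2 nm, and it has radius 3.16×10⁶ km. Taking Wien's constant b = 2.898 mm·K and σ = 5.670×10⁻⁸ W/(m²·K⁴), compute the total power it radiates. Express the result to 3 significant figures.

Wien's law: T = b/λ_max = 2.898×10⁻³/1.982×10⁻⁷ = 14621.6 K.
Surface area A = 4πR² = 4π(3.16×10⁹ m)² = 1.25483×10²⁰ m².
Then P = σAT⁴ = 5.670×10⁻⁸×1.25483×10²⁰×(14621.6)⁴ = 3.25×10²⁹ W.

P ≈ 3.25×10²⁹ W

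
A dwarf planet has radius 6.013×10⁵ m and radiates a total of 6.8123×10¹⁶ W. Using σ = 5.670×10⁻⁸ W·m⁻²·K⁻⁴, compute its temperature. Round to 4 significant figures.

Surface area A = 4πR² = 4π(6.013×10⁵ m)² = 4.54352×10¹² m².
P = σAT⁴ ⇒ T = (P/(σA))^(1/4) = (6.8123×10¹⁶/(5.670×10⁻⁸×4.54352×10¹²))^(1/4) = 717.1 K.

T ≈ 717.1 K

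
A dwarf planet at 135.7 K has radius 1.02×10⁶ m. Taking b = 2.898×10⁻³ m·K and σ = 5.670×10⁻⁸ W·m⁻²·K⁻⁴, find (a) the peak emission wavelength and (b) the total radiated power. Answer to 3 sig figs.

λ_max ≈ 21.4 μm; P ≈ 2.51×10¹⁴ W

(a) λ_max = b/T = 2.898×10⁻³/135.7 = 2.136×10⁻⁵ m = 21.4 μm.
Surface area A = 4πR² = 4π(1.02×10⁶ m)² = 1.30741×10¹³ m².
(b) P = σAT⁴ = 5.670×10⁻⁸×1.30741×10¹³×(135.7)⁴ = 2.51×10¹⁴ W.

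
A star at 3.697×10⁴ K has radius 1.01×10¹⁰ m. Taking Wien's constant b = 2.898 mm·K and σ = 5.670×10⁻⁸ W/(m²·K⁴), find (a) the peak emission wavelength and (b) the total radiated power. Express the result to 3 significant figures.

λ_max ≈ 78.4 nm; P ≈ 1.36×10³² W

(a) λ_max = b/T = 2.898×10⁻³/3.697×10⁴ = 7.839×10⁻⁸ m = 78.4 nm.
Surface area A = 4πR² = 4π(1.01×10¹⁰ m)² = 1.28190×10²¹ m².
(b) P = σAT⁴ = 5.670×10⁻⁸×1.28190×10²¹×(3.697×10⁴)⁴ = 1.36×10³² W.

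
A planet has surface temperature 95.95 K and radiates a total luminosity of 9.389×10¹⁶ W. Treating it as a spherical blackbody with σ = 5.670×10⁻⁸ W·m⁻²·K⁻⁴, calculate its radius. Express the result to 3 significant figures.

R ≈ 3.94×10⁷ m

L = 4πR²σT⁴ ⇒ R = √(L/(4πσT⁴)).
σT⁴ = 4.80577 W/m², so R = √(9.389×10¹⁶/(4π×4.80577)) = 3.94×10⁷ m.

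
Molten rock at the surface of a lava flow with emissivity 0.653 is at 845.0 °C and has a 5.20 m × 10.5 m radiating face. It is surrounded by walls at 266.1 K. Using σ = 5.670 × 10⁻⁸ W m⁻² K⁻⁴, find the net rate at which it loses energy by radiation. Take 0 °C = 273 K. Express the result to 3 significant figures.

T = 845.0 °C + 273 = 1118.0 K.
Area A = 5.20 × 10.5 = 54.6 m².
Net radiated power P_net = εσA(T⁴ − T₀⁴) = 0.653×5.670×10⁻⁸×54.6×(1118.0⁴ − 266.1⁴).
T⁴ − T₀⁴ = 1.56231×10¹² − 5.01394×10⁹ = 1.55730×10¹² K⁴, so P_net = 3.15×10⁶ W.

Net loss ≈ 3.15×10⁶ W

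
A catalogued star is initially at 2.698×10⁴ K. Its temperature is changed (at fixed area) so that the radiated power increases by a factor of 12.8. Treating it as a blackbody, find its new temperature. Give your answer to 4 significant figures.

T₂ ≈ 5.103×10⁴ K

P ∝ T⁴, so T₂/T₁ = (P₂/P₁)^(1/4) = (12.8)^(1/4) = 1.89148.
T₂ = 2.698×10⁴ × 1.89148 = 5.103×10⁴ K.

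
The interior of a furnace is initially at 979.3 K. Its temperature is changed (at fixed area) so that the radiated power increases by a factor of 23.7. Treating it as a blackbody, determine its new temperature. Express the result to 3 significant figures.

P ∝ T⁴, so T₂/T₁ = (P₂/P₁)^(1/4) = (23.7)^(1/4) = 2.20641.
T₂ = 979.3 × 2.20641 = 2.16×10³ K.

T₂ ≈ 2.16×10³ K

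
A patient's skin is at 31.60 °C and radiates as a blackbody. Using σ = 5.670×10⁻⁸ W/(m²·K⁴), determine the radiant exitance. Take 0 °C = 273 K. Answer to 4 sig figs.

I ≈ 488.1 W/m²

T = 31.60 °C + 273 = 304.60 K.
Stefan–Boltzmann: I = σT⁴ = 5.670×10⁻⁸ × (304.60)⁴ = 488.1 W/m².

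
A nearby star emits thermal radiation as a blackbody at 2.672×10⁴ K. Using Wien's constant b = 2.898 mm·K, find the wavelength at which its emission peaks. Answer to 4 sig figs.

λ_max ≈ 108.5 nm

Wien's displacement law: λ_max = b/T = (2.898×10⁻³ m·K)/(2.672×10⁴ K) = 1.0846×10⁻⁷ m.
That is 108.5 nm, in the ultraviolet range.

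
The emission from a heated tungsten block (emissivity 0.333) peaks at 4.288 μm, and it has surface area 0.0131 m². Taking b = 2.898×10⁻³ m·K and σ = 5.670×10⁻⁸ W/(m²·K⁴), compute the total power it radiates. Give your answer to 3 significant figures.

P ≈ 51.6 W

Wien's law: T = b/λ_max = 2.898×10⁻³/4.288×10⁻⁶ = 675.840 K.
Area A = 0.0131 m².
Then P = εσAT⁴ = 0.333×5.670×10⁻⁸×0.0131×(675.840)⁴ = 51.6 W.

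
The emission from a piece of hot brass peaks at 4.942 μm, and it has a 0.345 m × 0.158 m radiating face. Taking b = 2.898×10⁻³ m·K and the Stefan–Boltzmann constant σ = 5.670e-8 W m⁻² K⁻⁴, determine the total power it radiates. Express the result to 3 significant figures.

Wien's law: T = b/λ_max = 2.898×10⁻³/4.942×10⁻⁶ = 586.402 K.
Area A = 0.345 × 0.158 = 0.05451 m².
Then P = σAT⁴ = 5.670×10⁻⁸×0.05451×(586.402)⁴ = 365 W.

P ≈ 365 W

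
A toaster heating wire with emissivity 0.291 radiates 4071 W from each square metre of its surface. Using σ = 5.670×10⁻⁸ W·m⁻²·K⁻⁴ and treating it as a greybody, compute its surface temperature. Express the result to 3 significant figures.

T ≈ 705 K

I = εσT⁴, so T = (I/εσ)^(1/4) = (4071/(0.291×5.670×10⁻⁸))^(1/4) = 705 K.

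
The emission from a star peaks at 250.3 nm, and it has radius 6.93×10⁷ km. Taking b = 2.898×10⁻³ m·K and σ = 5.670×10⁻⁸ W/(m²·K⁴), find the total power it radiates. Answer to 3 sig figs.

P ≈ 6.15×10³¹ W

Wien's law: T = b/λ_max = 2.898×10⁻³/2.503×10⁻⁷ = 11578.1 K.
Surface area A = 4πR² = 4π(6.93×10¹⁰ m)² = 6.03499×10²² m².
Then P = σAT⁴ = 5.670×10⁻⁸×6.03499×10²²×(11578.1)⁴ = 6.15×10³¹ W.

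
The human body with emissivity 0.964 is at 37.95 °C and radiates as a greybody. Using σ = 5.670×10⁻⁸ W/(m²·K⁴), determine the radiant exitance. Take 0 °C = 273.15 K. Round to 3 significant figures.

T = 37.95 °C + 273.15 = 311.10 K.
Stefan–Boltzmann: I = εσT⁴ = 0.964 × 5.670×10⁻⁸ × (311.10)⁴ = 512 W/m².

I ≈ 512 W/m²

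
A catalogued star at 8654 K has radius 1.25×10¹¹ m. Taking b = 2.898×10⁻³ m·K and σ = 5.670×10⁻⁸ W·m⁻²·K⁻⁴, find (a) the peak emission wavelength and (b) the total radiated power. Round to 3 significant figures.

λ_max ≈ 335 nm; P ≈ 6.24×10³¹ W

(a) λ_max = b/T = 2.898×10⁻³/8654 = 3.349×10⁻⁷ m = 335 nm.
Surface area A = 4πR² = 4π(1.25×10¹¹ m)² = 1.96350×10²³ m².
(b) P = σAT⁴ = 5.670×10⁻⁸×1.96350×10²³×(8654)⁴ = 6.24×10³¹ W.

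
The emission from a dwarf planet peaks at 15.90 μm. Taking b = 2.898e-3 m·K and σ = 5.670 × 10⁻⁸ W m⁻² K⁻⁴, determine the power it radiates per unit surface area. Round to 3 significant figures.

Wien's law: T = b/λ_max = 2.898×10⁻³/1.590×10⁻⁵ = 182.264 K.
Then I = σT⁴ = 5.670×10⁻⁸×(182.264)⁴ = 62.6 W/m².

I ≈ 62.6 W/m²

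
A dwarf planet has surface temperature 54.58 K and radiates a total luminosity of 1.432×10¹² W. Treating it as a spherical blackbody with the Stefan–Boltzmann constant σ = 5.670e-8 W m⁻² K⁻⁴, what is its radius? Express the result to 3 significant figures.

L = 4πR²σT⁴ ⇒ R = √(L/(4πσT⁴)).
σT⁴ = 0.503173 W/m², so R = √(1.432×10¹²/(4π×0.503173)) = 4.76×10⁵ m.

R ≈ 4.76×10⁵ m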